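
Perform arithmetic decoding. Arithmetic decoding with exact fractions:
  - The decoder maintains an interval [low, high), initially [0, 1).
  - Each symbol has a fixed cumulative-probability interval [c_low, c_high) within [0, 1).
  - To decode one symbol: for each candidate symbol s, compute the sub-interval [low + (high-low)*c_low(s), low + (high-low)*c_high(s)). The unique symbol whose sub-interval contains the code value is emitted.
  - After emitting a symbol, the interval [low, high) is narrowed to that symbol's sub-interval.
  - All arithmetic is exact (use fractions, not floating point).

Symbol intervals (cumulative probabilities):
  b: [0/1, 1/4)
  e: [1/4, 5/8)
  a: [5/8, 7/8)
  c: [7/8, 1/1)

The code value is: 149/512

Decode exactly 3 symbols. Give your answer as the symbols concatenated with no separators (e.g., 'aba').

Step 1: interval [0/1, 1/1), width = 1/1 - 0/1 = 1/1
  'b': [0/1 + 1/1*0/1, 0/1 + 1/1*1/4) = [0/1, 1/4)
  'e': [0/1 + 1/1*1/4, 0/1 + 1/1*5/8) = [1/4, 5/8) <- contains code 149/512
  'a': [0/1 + 1/1*5/8, 0/1 + 1/1*7/8) = [5/8, 7/8)
  'c': [0/1 + 1/1*7/8, 0/1 + 1/1*1/1) = [7/8, 1/1)
  emit 'e', narrow to [1/4, 5/8)
Step 2: interval [1/4, 5/8), width = 5/8 - 1/4 = 3/8
  'b': [1/4 + 3/8*0/1, 1/4 + 3/8*1/4) = [1/4, 11/32) <- contains code 149/512
  'e': [1/4 + 3/8*1/4, 1/4 + 3/8*5/8) = [11/32, 31/64)
  'a': [1/4 + 3/8*5/8, 1/4 + 3/8*7/8) = [31/64, 37/64)
  'c': [1/4 + 3/8*7/8, 1/4 + 3/8*1/1) = [37/64, 5/8)
  emit 'b', narrow to [1/4, 11/32)
Step 3: interval [1/4, 11/32), width = 11/32 - 1/4 = 3/32
  'b': [1/4 + 3/32*0/1, 1/4 + 3/32*1/4) = [1/4, 35/128)
  'e': [1/4 + 3/32*1/4, 1/4 + 3/32*5/8) = [35/128, 79/256) <- contains code 149/512
  'a': [1/4 + 3/32*5/8, 1/4 + 3/32*7/8) = [79/256, 85/256)
  'c': [1/4 + 3/32*7/8, 1/4 + 3/32*1/1) = [85/256, 11/32)
  emit 'e', narrow to [35/128, 79/256)

Answer: ebe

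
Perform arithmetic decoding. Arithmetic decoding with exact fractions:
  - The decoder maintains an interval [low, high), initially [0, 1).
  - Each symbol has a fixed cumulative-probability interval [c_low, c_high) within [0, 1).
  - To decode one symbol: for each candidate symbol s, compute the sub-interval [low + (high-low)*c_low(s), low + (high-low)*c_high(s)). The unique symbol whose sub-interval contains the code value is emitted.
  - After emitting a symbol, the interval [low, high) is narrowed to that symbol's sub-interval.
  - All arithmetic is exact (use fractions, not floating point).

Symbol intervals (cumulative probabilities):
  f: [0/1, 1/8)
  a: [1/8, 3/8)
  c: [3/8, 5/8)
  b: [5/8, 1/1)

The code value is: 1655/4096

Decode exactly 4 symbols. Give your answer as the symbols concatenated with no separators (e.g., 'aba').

Step 1: interval [0/1, 1/1), width = 1/1 - 0/1 = 1/1
  'f': [0/1 + 1/1*0/1, 0/1 + 1/1*1/8) = [0/1, 1/8)
  'a': [0/1 + 1/1*1/8, 0/1 + 1/1*3/8) = [1/8, 3/8)
  'c': [0/1 + 1/1*3/8, 0/1 + 1/1*5/8) = [3/8, 5/8) <- contains code 1655/4096
  'b': [0/1 + 1/1*5/8, 0/1 + 1/1*1/1) = [5/8, 1/1)
  emit 'c', narrow to [3/8, 5/8)
Step 2: interval [3/8, 5/8), width = 5/8 - 3/8 = 1/4
  'f': [3/8 + 1/4*0/1, 3/8 + 1/4*1/8) = [3/8, 13/32) <- contains code 1655/4096
  'a': [3/8 + 1/4*1/8, 3/8 + 1/4*3/8) = [13/32, 15/32)
  'c': [3/8 + 1/4*3/8, 3/8 + 1/4*5/8) = [15/32, 17/32)
  'b': [3/8 + 1/4*5/8, 3/8 + 1/4*1/1) = [17/32, 5/8)
  emit 'f', narrow to [3/8, 13/32)
Step 3: interval [3/8, 13/32), width = 13/32 - 3/8 = 1/32
  'f': [3/8 + 1/32*0/1, 3/8 + 1/32*1/8) = [3/8, 97/256)
  'a': [3/8 + 1/32*1/8, 3/8 + 1/32*3/8) = [97/256, 99/256)
  'c': [3/8 + 1/32*3/8, 3/8 + 1/32*5/8) = [99/256, 101/256)
  'b': [3/8 + 1/32*5/8, 3/8 + 1/32*1/1) = [101/256, 13/32) <- contains code 1655/4096
  emit 'b', narrow to [101/256, 13/32)
Step 4: interval [101/256, 13/32), width = 13/32 - 101/256 = 3/256
  'f': [101/256 + 3/256*0/1, 101/256 + 3/256*1/8) = [101/256, 811/2048)
  'a': [101/256 + 3/256*1/8, 101/256 + 3/256*3/8) = [811/2048, 817/2048)
  'c': [101/256 + 3/256*3/8, 101/256 + 3/256*5/8) = [817/2048, 823/2048)
  'b': [101/256 + 3/256*5/8, 101/256 + 3/256*1/1) = [823/2048, 13/32) <- contains code 1655/4096
  emit 'b', narrow to [823/2048, 13/32)

Answer: cfbb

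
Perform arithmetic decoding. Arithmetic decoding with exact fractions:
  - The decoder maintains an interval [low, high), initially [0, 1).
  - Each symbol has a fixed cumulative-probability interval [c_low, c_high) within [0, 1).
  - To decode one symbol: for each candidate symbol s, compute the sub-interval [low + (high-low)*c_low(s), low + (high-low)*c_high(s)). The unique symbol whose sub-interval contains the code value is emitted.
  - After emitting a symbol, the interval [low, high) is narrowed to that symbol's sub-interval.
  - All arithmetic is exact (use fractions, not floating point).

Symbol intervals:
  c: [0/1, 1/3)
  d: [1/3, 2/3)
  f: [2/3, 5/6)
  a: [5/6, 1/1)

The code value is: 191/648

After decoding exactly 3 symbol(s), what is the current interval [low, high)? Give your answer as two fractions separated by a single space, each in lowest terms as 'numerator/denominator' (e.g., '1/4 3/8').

Step 1: interval [0/1, 1/1), width = 1/1 - 0/1 = 1/1
  'c': [0/1 + 1/1*0/1, 0/1 + 1/1*1/3) = [0/1, 1/3) <- contains code 191/648
  'd': [0/1 + 1/1*1/3, 0/1 + 1/1*2/3) = [1/3, 2/3)
  'f': [0/1 + 1/1*2/3, 0/1 + 1/1*5/6) = [2/3, 5/6)
  'a': [0/1 + 1/1*5/6, 0/1 + 1/1*1/1) = [5/6, 1/1)
  emit 'c', narrow to [0/1, 1/3)
Step 2: interval [0/1, 1/3), width = 1/3 - 0/1 = 1/3
  'c': [0/1 + 1/3*0/1, 0/1 + 1/3*1/3) = [0/1, 1/9)
  'd': [0/1 + 1/3*1/3, 0/1 + 1/3*2/3) = [1/9, 2/9)
  'f': [0/1 + 1/3*2/3, 0/1 + 1/3*5/6) = [2/9, 5/18)
  'a': [0/1 + 1/3*5/6, 0/1 + 1/3*1/1) = [5/18, 1/3) <- contains code 191/648
  emit 'a', narrow to [5/18, 1/3)
Step 3: interval [5/18, 1/3), width = 1/3 - 5/18 = 1/18
  'c': [5/18 + 1/18*0/1, 5/18 + 1/18*1/3) = [5/18, 8/27) <- contains code 191/648
  'd': [5/18 + 1/18*1/3, 5/18 + 1/18*2/3) = [8/27, 17/54)
  'f': [5/18 + 1/18*2/3, 5/18 + 1/18*5/6) = [17/54, 35/108)
  'a': [5/18 + 1/18*5/6, 5/18 + 1/18*1/1) = [35/108, 1/3)
  emit 'c', narrow to [5/18, 8/27)

Answer: 5/18 8/27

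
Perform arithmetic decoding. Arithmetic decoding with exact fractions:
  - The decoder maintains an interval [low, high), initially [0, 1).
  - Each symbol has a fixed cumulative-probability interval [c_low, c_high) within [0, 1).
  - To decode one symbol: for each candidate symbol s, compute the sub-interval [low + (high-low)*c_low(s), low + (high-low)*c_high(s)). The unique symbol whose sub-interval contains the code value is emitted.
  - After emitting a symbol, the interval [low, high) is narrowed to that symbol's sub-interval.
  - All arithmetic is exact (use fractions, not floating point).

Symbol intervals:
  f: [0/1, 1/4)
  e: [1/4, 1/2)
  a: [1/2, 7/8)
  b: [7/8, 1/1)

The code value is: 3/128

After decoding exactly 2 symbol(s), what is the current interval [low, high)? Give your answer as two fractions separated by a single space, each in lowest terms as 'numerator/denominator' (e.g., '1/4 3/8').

Answer: 0/1 1/16

Derivation:
Step 1: interval [0/1, 1/1), width = 1/1 - 0/1 = 1/1
  'f': [0/1 + 1/1*0/1, 0/1 + 1/1*1/4) = [0/1, 1/4) <- contains code 3/128
  'e': [0/1 + 1/1*1/4, 0/1 + 1/1*1/2) = [1/4, 1/2)
  'a': [0/1 + 1/1*1/2, 0/1 + 1/1*7/8) = [1/2, 7/8)
  'b': [0/1 + 1/1*7/8, 0/1 + 1/1*1/1) = [7/8, 1/1)
  emit 'f', narrow to [0/1, 1/4)
Step 2: interval [0/1, 1/4), width = 1/4 - 0/1 = 1/4
  'f': [0/1 + 1/4*0/1, 0/1 + 1/4*1/4) = [0/1, 1/16) <- contains code 3/128
  'e': [0/1 + 1/4*1/4, 0/1 + 1/4*1/2) = [1/16, 1/8)
  'a': [0/1 + 1/4*1/2, 0/1 + 1/4*7/8) = [1/8, 7/32)
  'b': [0/1 + 1/4*7/8, 0/1 + 1/4*1/1) = [7/32, 1/4)
  emit 'f', narrow to [0/1, 1/16)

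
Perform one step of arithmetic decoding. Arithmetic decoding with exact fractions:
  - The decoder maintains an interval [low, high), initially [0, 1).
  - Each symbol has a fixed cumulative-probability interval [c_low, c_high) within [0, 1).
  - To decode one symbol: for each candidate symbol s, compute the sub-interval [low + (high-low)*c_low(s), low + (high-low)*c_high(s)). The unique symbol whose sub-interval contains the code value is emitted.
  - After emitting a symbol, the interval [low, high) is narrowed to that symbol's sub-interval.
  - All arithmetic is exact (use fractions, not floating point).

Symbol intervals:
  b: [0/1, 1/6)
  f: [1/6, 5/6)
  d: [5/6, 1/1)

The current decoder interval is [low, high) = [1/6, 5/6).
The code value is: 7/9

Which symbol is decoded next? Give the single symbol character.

Interval width = high − low = 5/6 − 1/6 = 2/3
Scaled code = (code − low) / width = (7/9 − 1/6) / 2/3 = 11/12
  b: [0/1, 1/6) 
  f: [1/6, 5/6) 
  d: [5/6, 1/1) ← scaled code falls here ✓

Answer: d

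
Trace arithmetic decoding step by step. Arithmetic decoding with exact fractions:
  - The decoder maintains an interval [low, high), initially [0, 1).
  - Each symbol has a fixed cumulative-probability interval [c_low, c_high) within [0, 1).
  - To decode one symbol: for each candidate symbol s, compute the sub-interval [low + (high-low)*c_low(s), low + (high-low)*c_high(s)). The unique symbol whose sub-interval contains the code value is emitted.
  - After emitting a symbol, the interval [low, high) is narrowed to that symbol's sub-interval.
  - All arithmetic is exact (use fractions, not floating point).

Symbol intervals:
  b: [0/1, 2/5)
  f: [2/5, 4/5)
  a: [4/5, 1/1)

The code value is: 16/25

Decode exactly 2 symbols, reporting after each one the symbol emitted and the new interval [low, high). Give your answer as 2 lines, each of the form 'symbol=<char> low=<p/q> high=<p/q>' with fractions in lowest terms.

Step 1: interval [0/1, 1/1), width = 1/1 - 0/1 = 1/1
  'b': [0/1 + 1/1*0/1, 0/1 + 1/1*2/5) = [0/1, 2/5)
  'f': [0/1 + 1/1*2/5, 0/1 + 1/1*4/5) = [2/5, 4/5) <- contains code 16/25
  'a': [0/1 + 1/1*4/5, 0/1 + 1/1*1/1) = [4/5, 1/1)
  emit 'f', narrow to [2/5, 4/5)
Step 2: interval [2/5, 4/5), width = 4/5 - 2/5 = 2/5
  'b': [2/5 + 2/5*0/1, 2/5 + 2/5*2/5) = [2/5, 14/25)
  'f': [2/5 + 2/5*2/5, 2/5 + 2/5*4/5) = [14/25, 18/25) <- contains code 16/25
  'a': [2/5 + 2/5*4/5, 2/5 + 2/5*1/1) = [18/25, 4/5)
  emit 'f', narrow to [14/25, 18/25)

Answer: symbol=f low=2/5 high=4/5
symbol=f low=14/25 high=18/25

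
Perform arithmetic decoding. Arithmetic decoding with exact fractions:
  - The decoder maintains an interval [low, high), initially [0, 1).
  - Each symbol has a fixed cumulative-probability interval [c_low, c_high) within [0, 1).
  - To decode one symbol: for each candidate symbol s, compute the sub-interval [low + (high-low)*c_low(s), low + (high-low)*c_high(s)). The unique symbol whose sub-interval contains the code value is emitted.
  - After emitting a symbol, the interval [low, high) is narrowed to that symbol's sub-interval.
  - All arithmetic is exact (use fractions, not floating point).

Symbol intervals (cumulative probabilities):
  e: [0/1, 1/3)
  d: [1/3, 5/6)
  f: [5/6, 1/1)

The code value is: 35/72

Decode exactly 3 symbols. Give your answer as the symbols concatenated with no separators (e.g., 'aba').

Answer: def

Derivation:
Step 1: interval [0/1, 1/1), width = 1/1 - 0/1 = 1/1
  'e': [0/1 + 1/1*0/1, 0/1 + 1/1*1/3) = [0/1, 1/3)
  'd': [0/1 + 1/1*1/3, 0/1 + 1/1*5/6) = [1/3, 5/6) <- contains code 35/72
  'f': [0/1 + 1/1*5/6, 0/1 + 1/1*1/1) = [5/6, 1/1)
  emit 'd', narrow to [1/3, 5/6)
Step 2: interval [1/3, 5/6), width = 5/6 - 1/3 = 1/2
  'e': [1/3 + 1/2*0/1, 1/3 + 1/2*1/3) = [1/3, 1/2) <- contains code 35/72
  'd': [1/3 + 1/2*1/3, 1/3 + 1/2*5/6) = [1/2, 3/4)
  'f': [1/3 + 1/2*5/6, 1/3 + 1/2*1/1) = [3/4, 5/6)
  emit 'e', narrow to [1/3, 1/2)
Step 3: interval [1/3, 1/2), width = 1/2 - 1/3 = 1/6
  'e': [1/3 + 1/6*0/1, 1/3 + 1/6*1/3) = [1/3, 7/18)
  'd': [1/3 + 1/6*1/3, 1/3 + 1/6*5/6) = [7/18, 17/36)
  'f': [1/3 + 1/6*5/6, 1/3 + 1/6*1/1) = [17/36, 1/2) <- contains code 35/72
  emit 'f', narrow to [17/36, 1/2)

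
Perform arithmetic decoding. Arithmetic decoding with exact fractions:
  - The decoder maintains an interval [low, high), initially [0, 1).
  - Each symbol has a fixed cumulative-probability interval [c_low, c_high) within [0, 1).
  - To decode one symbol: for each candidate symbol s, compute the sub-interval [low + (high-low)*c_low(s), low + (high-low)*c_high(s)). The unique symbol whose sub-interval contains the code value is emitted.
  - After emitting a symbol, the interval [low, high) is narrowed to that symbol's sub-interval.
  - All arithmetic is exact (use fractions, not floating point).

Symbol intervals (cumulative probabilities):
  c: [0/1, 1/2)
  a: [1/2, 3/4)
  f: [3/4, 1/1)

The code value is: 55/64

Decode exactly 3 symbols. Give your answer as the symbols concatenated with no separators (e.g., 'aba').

Answer: fcf

Derivation:
Step 1: interval [0/1, 1/1), width = 1/1 - 0/1 = 1/1
  'c': [0/1 + 1/1*0/1, 0/1 + 1/1*1/2) = [0/1, 1/2)
  'a': [0/1 + 1/1*1/2, 0/1 + 1/1*3/4) = [1/2, 3/4)
  'f': [0/1 + 1/1*3/4, 0/1 + 1/1*1/1) = [3/4, 1/1) <- contains code 55/64
  emit 'f', narrow to [3/4, 1/1)
Step 2: interval [3/4, 1/1), width = 1/1 - 3/4 = 1/4
  'c': [3/4 + 1/4*0/1, 3/4 + 1/4*1/2) = [3/4, 7/8) <- contains code 55/64
  'a': [3/4 + 1/4*1/2, 3/4 + 1/4*3/4) = [7/8, 15/16)
  'f': [3/4 + 1/4*3/4, 3/4 + 1/4*1/1) = [15/16, 1/1)
  emit 'c', narrow to [3/4, 7/8)
Step 3: interval [3/4, 7/8), width = 7/8 - 3/4 = 1/8
  'c': [3/4 + 1/8*0/1, 3/4 + 1/8*1/2) = [3/4, 13/16)
  'a': [3/4 + 1/8*1/2, 3/4 + 1/8*3/4) = [13/16, 27/32)
  'f': [3/4 + 1/8*3/4, 3/4 + 1/8*1/1) = [27/32, 7/8) <- contains code 55/64
  emit 'f', narrow to [27/32, 7/8)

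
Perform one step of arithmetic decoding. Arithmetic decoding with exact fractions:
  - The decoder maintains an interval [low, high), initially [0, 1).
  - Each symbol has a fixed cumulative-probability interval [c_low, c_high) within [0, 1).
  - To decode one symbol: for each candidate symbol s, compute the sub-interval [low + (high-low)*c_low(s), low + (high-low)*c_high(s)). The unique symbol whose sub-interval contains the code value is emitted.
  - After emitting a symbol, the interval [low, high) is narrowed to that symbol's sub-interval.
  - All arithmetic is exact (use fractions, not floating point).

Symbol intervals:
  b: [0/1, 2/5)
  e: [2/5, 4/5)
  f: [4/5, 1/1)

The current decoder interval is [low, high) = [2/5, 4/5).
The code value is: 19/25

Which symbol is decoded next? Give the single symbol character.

Interval width = high − low = 4/5 − 2/5 = 2/5
Scaled code = (code − low) / width = (19/25 − 2/5) / 2/5 = 9/10
  b: [0/1, 2/5) 
  e: [2/5, 4/5) 
  f: [4/5, 1/1) ← scaled code falls here ✓

Answer: f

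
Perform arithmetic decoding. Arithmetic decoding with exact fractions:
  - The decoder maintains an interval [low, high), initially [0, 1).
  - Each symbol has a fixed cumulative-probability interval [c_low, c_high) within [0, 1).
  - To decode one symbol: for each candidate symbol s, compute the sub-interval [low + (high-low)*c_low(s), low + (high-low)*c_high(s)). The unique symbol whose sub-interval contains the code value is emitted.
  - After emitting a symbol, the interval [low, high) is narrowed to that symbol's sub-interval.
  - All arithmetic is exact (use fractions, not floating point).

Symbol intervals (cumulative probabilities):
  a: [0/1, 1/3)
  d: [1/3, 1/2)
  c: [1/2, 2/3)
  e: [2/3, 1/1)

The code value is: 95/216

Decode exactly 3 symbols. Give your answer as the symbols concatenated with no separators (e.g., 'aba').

Answer: dce

Derivation:
Step 1: interval [0/1, 1/1), width = 1/1 - 0/1 = 1/1
  'a': [0/1 + 1/1*0/1, 0/1 + 1/1*1/3) = [0/1, 1/3)
  'd': [0/1 + 1/1*1/3, 0/1 + 1/1*1/2) = [1/3, 1/2) <- contains code 95/216
  'c': [0/1 + 1/1*1/2, 0/1 + 1/1*2/3) = [1/2, 2/3)
  'e': [0/1 + 1/1*2/3, 0/1 + 1/1*1/1) = [2/3, 1/1)
  emit 'd', narrow to [1/3, 1/2)
Step 2: interval [1/3, 1/2), width = 1/2 - 1/3 = 1/6
  'a': [1/3 + 1/6*0/1, 1/3 + 1/6*1/3) = [1/3, 7/18)
  'd': [1/3 + 1/6*1/3, 1/3 + 1/6*1/2) = [7/18, 5/12)
  'c': [1/3 + 1/6*1/2, 1/3 + 1/6*2/3) = [5/12, 4/9) <- contains code 95/216
  'e': [1/3 + 1/6*2/3, 1/3 + 1/6*1/1) = [4/9, 1/2)
  emit 'c', narrow to [5/12, 4/9)
Step 3: interval [5/12, 4/9), width = 4/9 - 5/12 = 1/36
  'a': [5/12 + 1/36*0/1, 5/12 + 1/36*1/3) = [5/12, 23/54)
  'd': [5/12 + 1/36*1/3, 5/12 + 1/36*1/2) = [23/54, 31/72)
  'c': [5/12 + 1/36*1/2, 5/12 + 1/36*2/3) = [31/72, 47/108)
  'e': [5/12 + 1/36*2/3, 5/12 + 1/36*1/1) = [47/108, 4/9) <- contains code 95/216
  emit 'e', narrow to [47/108, 4/9)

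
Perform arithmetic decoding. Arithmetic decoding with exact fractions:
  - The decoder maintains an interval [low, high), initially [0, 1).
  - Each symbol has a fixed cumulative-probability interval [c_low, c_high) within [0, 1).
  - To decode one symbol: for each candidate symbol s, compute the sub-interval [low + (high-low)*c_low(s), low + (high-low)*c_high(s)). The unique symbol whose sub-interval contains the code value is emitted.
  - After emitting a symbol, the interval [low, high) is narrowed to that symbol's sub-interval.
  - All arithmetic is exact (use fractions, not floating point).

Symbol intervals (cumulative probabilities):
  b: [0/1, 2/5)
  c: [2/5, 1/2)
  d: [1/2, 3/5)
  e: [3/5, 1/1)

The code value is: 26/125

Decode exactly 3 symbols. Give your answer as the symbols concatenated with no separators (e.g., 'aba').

Step 1: interval [0/1, 1/1), width = 1/1 - 0/1 = 1/1
  'b': [0/1 + 1/1*0/1, 0/1 + 1/1*2/5) = [0/1, 2/5) <- contains code 26/125
  'c': [0/1 + 1/1*2/5, 0/1 + 1/1*1/2) = [2/5, 1/2)
  'd': [0/1 + 1/1*1/2, 0/1 + 1/1*3/5) = [1/2, 3/5)
  'e': [0/1 + 1/1*3/5, 0/1 + 1/1*1/1) = [3/5, 1/1)
  emit 'b', narrow to [0/1, 2/5)
Step 2: interval [0/1, 2/5), width = 2/5 - 0/1 = 2/5
  'b': [0/1 + 2/5*0/1, 0/1 + 2/5*2/5) = [0/1, 4/25)
  'c': [0/1 + 2/5*2/5, 0/1 + 2/5*1/2) = [4/25, 1/5)
  'd': [0/1 + 2/5*1/2, 0/1 + 2/5*3/5) = [1/5, 6/25) <- contains code 26/125
  'e': [0/1 + 2/5*3/5, 0/1 + 2/5*1/1) = [6/25, 2/5)
  emit 'd', narrow to [1/5, 6/25)
Step 3: interval [1/5, 6/25), width = 6/25 - 1/5 = 1/25
  'b': [1/5 + 1/25*0/1, 1/5 + 1/25*2/5) = [1/5, 27/125) <- contains code 26/125
  'c': [1/5 + 1/25*2/5, 1/5 + 1/25*1/2) = [27/125, 11/50)
  'd': [1/5 + 1/25*1/2, 1/5 + 1/25*3/5) = [11/50, 28/125)
  'e': [1/5 + 1/25*3/5, 1/5 + 1/25*1/1) = [28/125, 6/25)
  emit 'b', narrow to [1/5, 27/125)

Answer: bdb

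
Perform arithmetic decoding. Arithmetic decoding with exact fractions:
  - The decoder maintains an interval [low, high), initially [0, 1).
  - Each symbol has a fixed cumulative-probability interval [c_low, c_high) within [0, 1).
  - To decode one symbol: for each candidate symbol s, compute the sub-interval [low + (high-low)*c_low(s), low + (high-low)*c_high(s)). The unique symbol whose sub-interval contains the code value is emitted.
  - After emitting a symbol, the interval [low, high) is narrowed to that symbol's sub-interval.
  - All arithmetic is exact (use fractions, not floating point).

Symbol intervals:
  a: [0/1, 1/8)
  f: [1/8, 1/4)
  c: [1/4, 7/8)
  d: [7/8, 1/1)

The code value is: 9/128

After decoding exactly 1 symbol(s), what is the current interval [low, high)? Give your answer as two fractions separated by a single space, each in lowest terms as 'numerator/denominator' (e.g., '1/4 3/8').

Step 1: interval [0/1, 1/1), width = 1/1 - 0/1 = 1/1
  'a': [0/1 + 1/1*0/1, 0/1 + 1/1*1/8) = [0/1, 1/8) <- contains code 9/128
  'f': [0/1 + 1/1*1/8, 0/1 + 1/1*1/4) = [1/8, 1/4)
  'c': [0/1 + 1/1*1/4, 0/1 + 1/1*7/8) = [1/4, 7/8)
  'd': [0/1 + 1/1*7/8, 0/1 + 1/1*1/1) = [7/8, 1/1)
  emit 'a', narrow to [0/1, 1/8)

Answer: 0/1 1/8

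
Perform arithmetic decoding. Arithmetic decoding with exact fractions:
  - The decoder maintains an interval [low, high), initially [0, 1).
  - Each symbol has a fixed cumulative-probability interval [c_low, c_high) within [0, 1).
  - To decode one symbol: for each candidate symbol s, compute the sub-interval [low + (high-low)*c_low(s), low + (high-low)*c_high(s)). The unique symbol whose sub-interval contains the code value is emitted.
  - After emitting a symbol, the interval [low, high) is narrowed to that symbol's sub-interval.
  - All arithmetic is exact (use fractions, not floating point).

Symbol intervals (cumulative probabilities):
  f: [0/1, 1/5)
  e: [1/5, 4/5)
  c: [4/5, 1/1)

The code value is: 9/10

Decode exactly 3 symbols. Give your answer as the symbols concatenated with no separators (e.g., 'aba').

Answer: cee

Derivation:
Step 1: interval [0/1, 1/1), width = 1/1 - 0/1 = 1/1
  'f': [0/1 + 1/1*0/1, 0/1 + 1/1*1/5) = [0/1, 1/5)
  'e': [0/1 + 1/1*1/5, 0/1 + 1/1*4/5) = [1/5, 4/5)
  'c': [0/1 + 1/1*4/5, 0/1 + 1/1*1/1) = [4/5, 1/1) <- contains code 9/10
  emit 'c', narrow to [4/5, 1/1)
Step 2: interval [4/5, 1/1), width = 1/1 - 4/5 = 1/5
  'f': [4/5 + 1/5*0/1, 4/5 + 1/5*1/5) = [4/5, 21/25)
  'e': [4/5 + 1/5*1/5, 4/5 + 1/5*4/5) = [21/25, 24/25) <- contains code 9/10
  'c': [4/5 + 1/5*4/5, 4/5 + 1/5*1/1) = [24/25, 1/1)
  emit 'e', narrow to [21/25, 24/25)
Step 3: interval [21/25, 24/25), width = 24/25 - 21/25 = 3/25
  'f': [21/25 + 3/25*0/1, 21/25 + 3/25*1/5) = [21/25, 108/125)
  'e': [21/25 + 3/25*1/5, 21/25 + 3/25*4/5) = [108/125, 117/125) <- contains code 9/10
  'c': [21/25 + 3/25*4/5, 21/25 + 3/25*1/1) = [117/125, 24/25)
  emit 'e', narrow to [108/125, 117/125)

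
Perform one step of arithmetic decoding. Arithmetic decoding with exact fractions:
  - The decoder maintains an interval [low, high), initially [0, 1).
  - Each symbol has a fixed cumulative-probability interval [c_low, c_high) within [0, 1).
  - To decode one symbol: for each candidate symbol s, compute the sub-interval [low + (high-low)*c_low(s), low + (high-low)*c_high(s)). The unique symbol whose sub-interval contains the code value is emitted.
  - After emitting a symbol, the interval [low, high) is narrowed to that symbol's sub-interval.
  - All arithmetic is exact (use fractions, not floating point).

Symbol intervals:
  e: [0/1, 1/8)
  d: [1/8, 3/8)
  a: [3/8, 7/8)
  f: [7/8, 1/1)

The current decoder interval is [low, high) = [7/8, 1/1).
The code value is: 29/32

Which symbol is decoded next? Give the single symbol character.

Answer: d

Derivation:
Interval width = high − low = 1/1 − 7/8 = 1/8
Scaled code = (code − low) / width = (29/32 − 7/8) / 1/8 = 1/4
  e: [0/1, 1/8) 
  d: [1/8, 3/8) ← scaled code falls here ✓
  a: [3/8, 7/8) 
  f: [7/8, 1/1) 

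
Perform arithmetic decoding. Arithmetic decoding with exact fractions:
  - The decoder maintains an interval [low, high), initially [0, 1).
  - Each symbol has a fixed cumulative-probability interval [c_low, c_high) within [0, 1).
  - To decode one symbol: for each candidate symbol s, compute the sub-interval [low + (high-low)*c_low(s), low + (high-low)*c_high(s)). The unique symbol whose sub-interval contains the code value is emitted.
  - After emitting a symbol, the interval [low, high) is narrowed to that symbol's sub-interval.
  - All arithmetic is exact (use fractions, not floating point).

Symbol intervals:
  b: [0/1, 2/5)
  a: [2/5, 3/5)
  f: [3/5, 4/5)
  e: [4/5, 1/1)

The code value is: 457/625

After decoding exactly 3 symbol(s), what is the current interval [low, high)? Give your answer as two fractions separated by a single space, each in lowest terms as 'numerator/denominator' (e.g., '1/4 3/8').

Answer: 18/25 92/125

Derivation:
Step 1: interval [0/1, 1/1), width = 1/1 - 0/1 = 1/1
  'b': [0/1 + 1/1*0/1, 0/1 + 1/1*2/5) = [0/1, 2/5)
  'a': [0/1 + 1/1*2/5, 0/1 + 1/1*3/5) = [2/5, 3/5)
  'f': [0/1 + 1/1*3/5, 0/1 + 1/1*4/5) = [3/5, 4/5) <- contains code 457/625
  'e': [0/1 + 1/1*4/5, 0/1 + 1/1*1/1) = [4/5, 1/1)
  emit 'f', narrow to [3/5, 4/5)
Step 2: interval [3/5, 4/5), width = 4/5 - 3/5 = 1/5
  'b': [3/5 + 1/5*0/1, 3/5 + 1/5*2/5) = [3/5, 17/25)
  'a': [3/5 + 1/5*2/5, 3/5 + 1/5*3/5) = [17/25, 18/25)
  'f': [3/5 + 1/5*3/5, 3/5 + 1/5*4/5) = [18/25, 19/25) <- contains code 457/625
  'e': [3/5 + 1/5*4/5, 3/5 + 1/5*1/1) = [19/25, 4/5)
  emit 'f', narrow to [18/25, 19/25)
Step 3: interval [18/25, 19/25), width = 19/25 - 18/25 = 1/25
  'b': [18/25 + 1/25*0/1, 18/25 + 1/25*2/5) = [18/25, 92/125) <- contains code 457/625
  'a': [18/25 + 1/25*2/5, 18/25 + 1/25*3/5) = [92/125, 93/125)
  'f': [18/25 + 1/25*3/5, 18/25 + 1/25*4/5) = [93/125, 94/125)
  'e': [18/25 + 1/25*4/5, 18/25 + 1/25*1/1) = [94/125, 19/25)
  emit 'b', narrow to [18/25, 92/125)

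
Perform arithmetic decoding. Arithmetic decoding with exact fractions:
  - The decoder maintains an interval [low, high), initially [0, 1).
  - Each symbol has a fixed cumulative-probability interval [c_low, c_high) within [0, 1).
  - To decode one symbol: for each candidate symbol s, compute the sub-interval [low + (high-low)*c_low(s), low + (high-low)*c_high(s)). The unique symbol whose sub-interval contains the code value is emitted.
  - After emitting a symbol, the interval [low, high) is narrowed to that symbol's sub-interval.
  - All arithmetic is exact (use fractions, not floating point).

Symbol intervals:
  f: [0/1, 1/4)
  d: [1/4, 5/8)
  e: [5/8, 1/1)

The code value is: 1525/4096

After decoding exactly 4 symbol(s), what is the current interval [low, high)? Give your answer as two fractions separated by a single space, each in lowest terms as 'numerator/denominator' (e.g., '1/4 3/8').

Step 1: interval [0/1, 1/1), width = 1/1 - 0/1 = 1/1
  'f': [0/1 + 1/1*0/1, 0/1 + 1/1*1/4) = [0/1, 1/4)
  'd': [0/1 + 1/1*1/4, 0/1 + 1/1*5/8) = [1/4, 5/8) <- contains code 1525/4096
  'e': [0/1 + 1/1*5/8, 0/1 + 1/1*1/1) = [5/8, 1/1)
  emit 'd', narrow to [1/4, 5/8)
Step 2: interval [1/4, 5/8), width = 5/8 - 1/4 = 3/8
  'f': [1/4 + 3/8*0/1, 1/4 + 3/8*1/4) = [1/4, 11/32)
  'd': [1/4 + 3/8*1/4, 1/4 + 3/8*5/8) = [11/32, 31/64) <- contains code 1525/4096
  'e': [1/4 + 3/8*5/8, 1/4 + 3/8*1/1) = [31/64, 5/8)
  emit 'd', narrow to [11/32, 31/64)
Step 3: interval [11/32, 31/64), width = 31/64 - 11/32 = 9/64
  'f': [11/32 + 9/64*0/1, 11/32 + 9/64*1/4) = [11/32, 97/256) <- contains code 1525/4096
  'd': [11/32 + 9/64*1/4, 11/32 + 9/64*5/8) = [97/256, 221/512)
  'e': [11/32 + 9/64*5/8, 11/32 + 9/64*1/1) = [221/512, 31/64)
  emit 'f', narrow to [11/32, 97/256)
Step 4: interval [11/32, 97/256), width = 97/256 - 11/32 = 9/256
  'f': [11/32 + 9/256*0/1, 11/32 + 9/256*1/4) = [11/32, 361/1024)
  'd': [11/32 + 9/256*1/4, 11/32 + 9/256*5/8) = [361/1024, 749/2048)
  'e': [11/32 + 9/256*5/8, 11/32 + 9/256*1/1) = [749/2048, 97/256) <- contains code 1525/4096
  emit 'e', narrow to [749/2048, 97/256)

Answer: 749/2048 97/256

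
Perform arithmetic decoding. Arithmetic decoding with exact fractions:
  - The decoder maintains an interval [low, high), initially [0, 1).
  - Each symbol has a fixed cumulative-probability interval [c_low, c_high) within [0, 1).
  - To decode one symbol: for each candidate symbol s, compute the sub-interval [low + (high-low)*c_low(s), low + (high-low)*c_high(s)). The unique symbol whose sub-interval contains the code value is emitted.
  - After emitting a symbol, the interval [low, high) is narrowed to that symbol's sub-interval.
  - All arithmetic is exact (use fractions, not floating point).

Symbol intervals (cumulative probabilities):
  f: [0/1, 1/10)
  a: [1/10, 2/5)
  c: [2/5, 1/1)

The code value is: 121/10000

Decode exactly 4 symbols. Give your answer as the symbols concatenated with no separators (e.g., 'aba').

Answer: fafc

Derivation:
Step 1: interval [0/1, 1/1), width = 1/1 - 0/1 = 1/1
  'f': [0/1 + 1/1*0/1, 0/1 + 1/1*1/10) = [0/1, 1/10) <- contains code 121/10000
  'a': [0/1 + 1/1*1/10, 0/1 + 1/1*2/5) = [1/10, 2/5)
  'c': [0/1 + 1/1*2/5, 0/1 + 1/1*1/1) = [2/5, 1/1)
  emit 'f', narrow to [0/1, 1/10)
Step 2: interval [0/1, 1/10), width = 1/10 - 0/1 = 1/10
  'f': [0/1 + 1/10*0/1, 0/1 + 1/10*1/10) = [0/1, 1/100)
  'a': [0/1 + 1/10*1/10, 0/1 + 1/10*2/5) = [1/100, 1/25) <- contains code 121/10000
  'c': [0/1 + 1/10*2/5, 0/1 + 1/10*1/1) = [1/25, 1/10)
  emit 'a', narrow to [1/100, 1/25)
Step 3: interval [1/100, 1/25), width = 1/25 - 1/100 = 3/100
  'f': [1/100 + 3/100*0/1, 1/100 + 3/100*1/10) = [1/100, 13/1000) <- contains code 121/10000
  'a': [1/100 + 3/100*1/10, 1/100 + 3/100*2/5) = [13/1000, 11/500)
  'c': [1/100 + 3/100*2/5, 1/100 + 3/100*1/1) = [11/500, 1/25)
  emit 'f', narrow to [1/100, 13/1000)
Step 4: interval [1/100, 13/1000), width = 13/1000 - 1/100 = 3/1000
  'f': [1/100 + 3/1000*0/1, 1/100 + 3/1000*1/10) = [1/100, 103/10000)
  'a': [1/100 + 3/1000*1/10, 1/100 + 3/1000*2/5) = [103/10000, 7/625)
  'c': [1/100 + 3/1000*2/5, 1/100 + 3/1000*1/1) = [7/625, 13/1000) <- contains code 121/10000
  emit 'c', narrow to [7/625, 13/1000)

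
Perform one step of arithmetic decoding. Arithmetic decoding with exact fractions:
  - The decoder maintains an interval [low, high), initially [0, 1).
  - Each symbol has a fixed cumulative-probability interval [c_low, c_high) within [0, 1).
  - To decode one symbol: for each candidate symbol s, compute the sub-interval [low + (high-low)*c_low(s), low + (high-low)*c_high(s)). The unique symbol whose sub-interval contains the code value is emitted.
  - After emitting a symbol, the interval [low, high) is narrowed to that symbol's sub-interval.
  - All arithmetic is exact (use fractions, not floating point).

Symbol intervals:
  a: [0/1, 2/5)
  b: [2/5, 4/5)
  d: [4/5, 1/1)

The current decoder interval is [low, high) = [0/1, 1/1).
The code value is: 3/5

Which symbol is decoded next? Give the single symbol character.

Interval width = high − low = 1/1 − 0/1 = 1/1
Scaled code = (code − low) / width = (3/5 − 0/1) / 1/1 = 3/5
  a: [0/1, 2/5) 
  b: [2/5, 4/5) ← scaled code falls here ✓
  d: [4/5, 1/1) 

Answer: b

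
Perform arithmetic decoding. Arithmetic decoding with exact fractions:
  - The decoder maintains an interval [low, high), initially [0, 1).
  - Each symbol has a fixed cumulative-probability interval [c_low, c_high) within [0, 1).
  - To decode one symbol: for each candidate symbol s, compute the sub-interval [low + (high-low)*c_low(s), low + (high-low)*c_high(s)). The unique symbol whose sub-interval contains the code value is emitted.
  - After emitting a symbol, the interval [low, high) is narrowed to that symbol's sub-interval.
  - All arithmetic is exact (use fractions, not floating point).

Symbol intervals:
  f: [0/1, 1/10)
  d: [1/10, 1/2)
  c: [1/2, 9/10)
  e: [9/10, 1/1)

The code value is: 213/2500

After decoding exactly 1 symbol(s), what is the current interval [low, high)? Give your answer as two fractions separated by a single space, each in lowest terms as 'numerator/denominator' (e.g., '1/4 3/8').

Step 1: interval [0/1, 1/1), width = 1/1 - 0/1 = 1/1
  'f': [0/1 + 1/1*0/1, 0/1 + 1/1*1/10) = [0/1, 1/10) <- contains code 213/2500
  'd': [0/1 + 1/1*1/10, 0/1 + 1/1*1/2) = [1/10, 1/2)
  'c': [0/1 + 1/1*1/2, 0/1 + 1/1*9/10) = [1/2, 9/10)
  'e': [0/1 + 1/1*9/10, 0/1 + 1/1*1/1) = [9/10, 1/1)
  emit 'f', narrow to [0/1, 1/10)

Answer: 0/1 1/10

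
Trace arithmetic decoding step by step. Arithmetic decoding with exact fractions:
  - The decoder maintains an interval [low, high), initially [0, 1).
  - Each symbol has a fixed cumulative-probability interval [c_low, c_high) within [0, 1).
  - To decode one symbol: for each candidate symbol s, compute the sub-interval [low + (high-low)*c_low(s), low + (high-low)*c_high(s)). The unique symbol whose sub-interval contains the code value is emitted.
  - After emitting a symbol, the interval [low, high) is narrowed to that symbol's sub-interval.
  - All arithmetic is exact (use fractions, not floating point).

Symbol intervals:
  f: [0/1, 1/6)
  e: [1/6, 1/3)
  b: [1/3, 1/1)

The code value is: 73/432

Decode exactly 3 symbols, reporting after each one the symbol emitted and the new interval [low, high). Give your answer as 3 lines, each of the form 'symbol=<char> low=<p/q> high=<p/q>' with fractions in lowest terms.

Step 1: interval [0/1, 1/1), width = 1/1 - 0/1 = 1/1
  'f': [0/1 + 1/1*0/1, 0/1 + 1/1*1/6) = [0/1, 1/6)
  'e': [0/1 + 1/1*1/6, 0/1 + 1/1*1/3) = [1/6, 1/3) <- contains code 73/432
  'b': [0/1 + 1/1*1/3, 0/1 + 1/1*1/1) = [1/3, 1/1)
  emit 'e', narrow to [1/6, 1/3)
Step 2: interval [1/6, 1/3), width = 1/3 - 1/6 = 1/6
  'f': [1/6 + 1/6*0/1, 1/6 + 1/6*1/6) = [1/6, 7/36) <- contains code 73/432
  'e': [1/6 + 1/6*1/6, 1/6 + 1/6*1/3) = [7/36, 2/9)
  'b': [1/6 + 1/6*1/3, 1/6 + 1/6*1/1) = [2/9, 1/3)
  emit 'f', narrow to [1/6, 7/36)
Step 3: interval [1/6, 7/36), width = 7/36 - 1/6 = 1/36
  'f': [1/6 + 1/36*0/1, 1/6 + 1/36*1/6) = [1/6, 37/216) <- contains code 73/432
  'e': [1/6 + 1/36*1/6, 1/6 + 1/36*1/3) = [37/216, 19/108)
  'b': [1/6 + 1/36*1/3, 1/6 + 1/36*1/1) = [19/108, 7/36)
  emit 'f', narrow to [1/6, 37/216)

Answer: symbol=e low=1/6 high=1/3
symbol=f low=1/6 high=7/36
symbol=f low=1/6 high=37/216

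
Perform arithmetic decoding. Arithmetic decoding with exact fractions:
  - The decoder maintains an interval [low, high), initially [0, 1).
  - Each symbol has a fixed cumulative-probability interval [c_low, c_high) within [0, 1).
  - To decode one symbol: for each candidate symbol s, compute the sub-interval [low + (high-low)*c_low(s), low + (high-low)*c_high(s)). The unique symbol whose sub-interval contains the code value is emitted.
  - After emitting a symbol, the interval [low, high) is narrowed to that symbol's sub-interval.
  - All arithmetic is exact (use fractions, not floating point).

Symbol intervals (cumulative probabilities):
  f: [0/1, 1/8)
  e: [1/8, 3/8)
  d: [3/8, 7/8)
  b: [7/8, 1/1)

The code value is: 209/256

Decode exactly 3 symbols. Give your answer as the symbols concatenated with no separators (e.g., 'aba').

Answer: dbf

Derivation:
Step 1: interval [0/1, 1/1), width = 1/1 - 0/1 = 1/1
  'f': [0/1 + 1/1*0/1, 0/1 + 1/1*1/8) = [0/1, 1/8)
  'e': [0/1 + 1/1*1/8, 0/1 + 1/1*3/8) = [1/8, 3/8)
  'd': [0/1 + 1/1*3/8, 0/1 + 1/1*7/8) = [3/8, 7/8) <- contains code 209/256
  'b': [0/1 + 1/1*7/8, 0/1 + 1/1*1/1) = [7/8, 1/1)
  emit 'd', narrow to [3/8, 7/8)
Step 2: interval [3/8, 7/8), width = 7/8 - 3/8 = 1/2
  'f': [3/8 + 1/2*0/1, 3/8 + 1/2*1/8) = [3/8, 7/16)
  'e': [3/8 + 1/2*1/8, 3/8 + 1/2*3/8) = [7/16, 9/16)
  'd': [3/8 + 1/2*3/8, 3/8 + 1/2*7/8) = [9/16, 13/16)
  'b': [3/8 + 1/2*7/8, 3/8 + 1/2*1/1) = [13/16, 7/8) <- contains code 209/256
  emit 'b', narrow to [13/16, 7/8)
Step 3: interval [13/16, 7/8), width = 7/8 - 13/16 = 1/16
  'f': [13/16 + 1/16*0/1, 13/16 + 1/16*1/8) = [13/16, 105/128) <- contains code 209/256
  'e': [13/16 + 1/16*1/8, 13/16 + 1/16*3/8) = [105/128, 107/128)
  'd': [13/16 + 1/16*3/8, 13/16 + 1/16*7/8) = [107/128, 111/128)
  'b': [13/16 + 1/16*7/8, 13/16 + 1/16*1/1) = [111/128, 7/8)
  emit 'f', narrow to [13/16, 105/128)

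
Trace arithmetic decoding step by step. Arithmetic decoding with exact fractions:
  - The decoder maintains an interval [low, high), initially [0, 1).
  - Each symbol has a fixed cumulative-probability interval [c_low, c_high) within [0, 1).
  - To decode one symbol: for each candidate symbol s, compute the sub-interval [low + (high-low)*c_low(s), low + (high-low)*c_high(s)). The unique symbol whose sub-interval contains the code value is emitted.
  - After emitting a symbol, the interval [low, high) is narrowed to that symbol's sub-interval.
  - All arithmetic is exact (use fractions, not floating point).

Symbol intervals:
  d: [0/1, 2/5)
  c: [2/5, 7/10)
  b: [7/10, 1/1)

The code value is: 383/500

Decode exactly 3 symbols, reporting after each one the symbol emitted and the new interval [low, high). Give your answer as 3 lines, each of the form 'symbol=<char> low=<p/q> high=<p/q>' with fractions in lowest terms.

Answer: symbol=b low=7/10 high=1/1
symbol=d low=7/10 high=41/50
symbol=c low=187/250 high=98/125

Derivation:
Step 1: interval [0/1, 1/1), width = 1/1 - 0/1 = 1/1
  'd': [0/1 + 1/1*0/1, 0/1 + 1/1*2/5) = [0/1, 2/5)
  'c': [0/1 + 1/1*2/5, 0/1 + 1/1*7/10) = [2/5, 7/10)
  'b': [0/1 + 1/1*7/10, 0/1 + 1/1*1/1) = [7/10, 1/1) <- contains code 383/500
  emit 'b', narrow to [7/10, 1/1)
Step 2: interval [7/10, 1/1), width = 1/1 - 7/10 = 3/10
  'd': [7/10 + 3/10*0/1, 7/10 + 3/10*2/5) = [7/10, 41/50) <- contains code 383/500
  'c': [7/10 + 3/10*2/5, 7/10 + 3/10*7/10) = [41/50, 91/100)
  'b': [7/10 + 3/10*7/10, 7/10 + 3/10*1/1) = [91/100, 1/1)
  emit 'd', narrow to [7/10, 41/50)
Step 3: interval [7/10, 41/50), width = 41/50 - 7/10 = 3/25
  'd': [7/10 + 3/25*0/1, 7/10 + 3/25*2/5) = [7/10, 187/250)
  'c': [7/10 + 3/25*2/5, 7/10 + 3/25*7/10) = [187/250, 98/125) <- contains code 383/500
  'b': [7/10 + 3/25*7/10, 7/10 + 3/25*1/1) = [98/125, 41/50)
  emit 'c', narrow to [187/250, 98/125)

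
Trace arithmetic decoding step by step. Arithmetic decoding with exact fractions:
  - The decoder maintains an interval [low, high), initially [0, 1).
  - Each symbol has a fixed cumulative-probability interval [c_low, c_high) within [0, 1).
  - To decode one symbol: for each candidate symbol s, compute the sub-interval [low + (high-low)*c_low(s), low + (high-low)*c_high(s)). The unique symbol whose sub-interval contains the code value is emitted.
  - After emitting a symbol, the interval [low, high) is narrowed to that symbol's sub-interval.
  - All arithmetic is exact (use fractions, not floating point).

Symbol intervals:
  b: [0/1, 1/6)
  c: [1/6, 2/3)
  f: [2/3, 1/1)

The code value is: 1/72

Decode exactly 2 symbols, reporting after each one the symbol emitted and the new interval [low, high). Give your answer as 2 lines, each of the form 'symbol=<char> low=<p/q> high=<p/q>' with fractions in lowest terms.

Step 1: interval [0/1, 1/1), width = 1/1 - 0/1 = 1/1
  'b': [0/1 + 1/1*0/1, 0/1 + 1/1*1/6) = [0/1, 1/6) <- contains code 1/72
  'c': [0/1 + 1/1*1/6, 0/1 + 1/1*2/3) = [1/6, 2/3)
  'f': [0/1 + 1/1*2/3, 0/1 + 1/1*1/1) = [2/3, 1/1)
  emit 'b', narrow to [0/1, 1/6)
Step 2: interval [0/1, 1/6), width = 1/6 - 0/1 = 1/6
  'b': [0/1 + 1/6*0/1, 0/1 + 1/6*1/6) = [0/1, 1/36) <- contains code 1/72
  'c': [0/1 + 1/6*1/6, 0/1 + 1/6*2/3) = [1/36, 1/9)
  'f': [0/1 + 1/6*2/3, 0/1 + 1/6*1/1) = [1/9, 1/6)
  emit 'b', narrow to [0/1, 1/36)

Answer: symbol=b low=0/1 high=1/6
symbol=b low=0/1 high=1/36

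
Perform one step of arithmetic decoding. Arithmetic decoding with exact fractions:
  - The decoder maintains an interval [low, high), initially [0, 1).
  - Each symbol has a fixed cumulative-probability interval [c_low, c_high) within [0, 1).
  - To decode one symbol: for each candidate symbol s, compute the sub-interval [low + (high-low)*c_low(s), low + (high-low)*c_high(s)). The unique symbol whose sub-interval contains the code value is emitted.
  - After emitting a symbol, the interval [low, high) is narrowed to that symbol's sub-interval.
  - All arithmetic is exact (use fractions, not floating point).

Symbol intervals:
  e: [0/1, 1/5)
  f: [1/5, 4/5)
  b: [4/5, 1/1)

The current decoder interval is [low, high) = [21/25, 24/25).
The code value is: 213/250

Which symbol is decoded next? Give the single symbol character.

Answer: e

Derivation:
Interval width = high − low = 24/25 − 21/25 = 3/25
Scaled code = (code − low) / width = (213/250 − 21/25) / 3/25 = 1/10
  e: [0/1, 1/5) ← scaled code falls here ✓
  f: [1/5, 4/5) 
  b: [4/5, 1/1) 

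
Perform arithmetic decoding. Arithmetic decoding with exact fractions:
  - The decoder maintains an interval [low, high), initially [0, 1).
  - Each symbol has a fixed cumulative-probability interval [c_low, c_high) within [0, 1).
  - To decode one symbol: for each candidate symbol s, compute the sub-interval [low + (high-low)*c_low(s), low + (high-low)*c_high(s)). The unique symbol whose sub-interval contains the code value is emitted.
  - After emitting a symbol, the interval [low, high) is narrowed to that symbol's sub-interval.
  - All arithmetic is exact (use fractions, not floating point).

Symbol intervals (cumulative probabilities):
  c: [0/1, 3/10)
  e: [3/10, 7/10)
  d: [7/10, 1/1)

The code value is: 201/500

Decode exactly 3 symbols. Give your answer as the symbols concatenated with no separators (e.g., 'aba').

Answer: ecd

Derivation:
Step 1: interval [0/1, 1/1), width = 1/1 - 0/1 = 1/1
  'c': [0/1 + 1/1*0/1, 0/1 + 1/1*3/10) = [0/1, 3/10)
  'e': [0/1 + 1/1*3/10, 0/1 + 1/1*7/10) = [3/10, 7/10) <- contains code 201/500
  'd': [0/1 + 1/1*7/10, 0/1 + 1/1*1/1) = [7/10, 1/1)
  emit 'e', narrow to [3/10, 7/10)
Step 2: interval [3/10, 7/10), width = 7/10 - 3/10 = 2/5
  'c': [3/10 + 2/5*0/1, 3/10 + 2/5*3/10) = [3/10, 21/50) <- contains code 201/500
  'e': [3/10 + 2/5*3/10, 3/10 + 2/5*7/10) = [21/50, 29/50)
  'd': [3/10 + 2/5*7/10, 3/10 + 2/5*1/1) = [29/50, 7/10)
  emit 'c', narrow to [3/10, 21/50)
Step 3: interval [3/10, 21/50), width = 21/50 - 3/10 = 3/25
  'c': [3/10 + 3/25*0/1, 3/10 + 3/25*3/10) = [3/10, 42/125)
  'e': [3/10 + 3/25*3/10, 3/10 + 3/25*7/10) = [42/125, 48/125)
  'd': [3/10 + 3/25*7/10, 3/10 + 3/25*1/1) = [48/125, 21/50) <- contains code 201/500
  emit 'd', narrow to [48/125, 21/50)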